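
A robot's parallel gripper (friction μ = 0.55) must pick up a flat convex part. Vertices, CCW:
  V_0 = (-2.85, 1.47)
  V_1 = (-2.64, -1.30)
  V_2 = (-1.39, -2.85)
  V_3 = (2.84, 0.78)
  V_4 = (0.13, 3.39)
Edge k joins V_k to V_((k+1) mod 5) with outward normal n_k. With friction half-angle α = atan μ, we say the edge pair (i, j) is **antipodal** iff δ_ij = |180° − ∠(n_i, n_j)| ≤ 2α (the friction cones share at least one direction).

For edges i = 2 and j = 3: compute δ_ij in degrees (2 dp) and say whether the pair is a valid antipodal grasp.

δ = 84.56°, invalid

α = atan 0.55 = 28.81°;  2α = 57.62°
edge 2: e_2 = (+4.23, +3.63);  n_2 = (+0.6512, -0.7589)
edge 3: e_3 = (-2.71, +2.61);  n_3 = (+0.6937, +0.7203)
∠(n_2, n_3) = 95.44°
δ = |180° − 95.44°| = 84.56°
84.56° > 2α = 57.62°  →  invalid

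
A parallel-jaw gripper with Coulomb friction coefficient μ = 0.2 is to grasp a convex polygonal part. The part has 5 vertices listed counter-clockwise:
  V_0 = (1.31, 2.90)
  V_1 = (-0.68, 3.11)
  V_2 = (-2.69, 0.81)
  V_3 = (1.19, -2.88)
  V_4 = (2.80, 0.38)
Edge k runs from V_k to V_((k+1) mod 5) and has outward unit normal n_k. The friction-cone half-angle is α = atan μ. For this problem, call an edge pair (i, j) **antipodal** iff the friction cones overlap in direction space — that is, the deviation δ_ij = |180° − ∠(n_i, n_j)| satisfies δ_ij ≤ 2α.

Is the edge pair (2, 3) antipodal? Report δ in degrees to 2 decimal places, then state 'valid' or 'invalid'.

δ = 72.72°, invalid

α = atan 0.2 = 11.31°;  2α = 22.62°
edge 2: e_2 = (+3.88, -3.69);  n_2 = (-0.6891, -0.7246)
edge 3: e_3 = (+1.61, +3.26);  n_3 = (+0.8966, -0.4428)
∠(n_2, n_3) = 107.28°
δ = |180° − 107.28°| = 72.72°
72.72° > 2α = 22.62°  →  invalid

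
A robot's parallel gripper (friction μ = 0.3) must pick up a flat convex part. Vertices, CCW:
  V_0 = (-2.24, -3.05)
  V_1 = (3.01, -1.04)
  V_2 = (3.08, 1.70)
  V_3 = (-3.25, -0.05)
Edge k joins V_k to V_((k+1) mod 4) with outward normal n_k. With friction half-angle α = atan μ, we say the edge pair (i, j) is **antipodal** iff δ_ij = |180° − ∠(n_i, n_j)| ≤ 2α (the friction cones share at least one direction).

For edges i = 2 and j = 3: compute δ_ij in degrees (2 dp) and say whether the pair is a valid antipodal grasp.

δ = 86.85°, invalid

α = atan 0.3 = 16.70°;  2α = 33.40°
edge 2: e_2 = (-6.33, -1.75);  n_2 = (-0.2665, +0.9638)
edge 3: e_3 = (+1.01, -3.00);  n_3 = (-0.9477, -0.3191)
∠(n_2, n_3) = 93.15°
δ = |180° − 93.15°| = 86.85°
86.85° > 2α = 33.40°  →  invalid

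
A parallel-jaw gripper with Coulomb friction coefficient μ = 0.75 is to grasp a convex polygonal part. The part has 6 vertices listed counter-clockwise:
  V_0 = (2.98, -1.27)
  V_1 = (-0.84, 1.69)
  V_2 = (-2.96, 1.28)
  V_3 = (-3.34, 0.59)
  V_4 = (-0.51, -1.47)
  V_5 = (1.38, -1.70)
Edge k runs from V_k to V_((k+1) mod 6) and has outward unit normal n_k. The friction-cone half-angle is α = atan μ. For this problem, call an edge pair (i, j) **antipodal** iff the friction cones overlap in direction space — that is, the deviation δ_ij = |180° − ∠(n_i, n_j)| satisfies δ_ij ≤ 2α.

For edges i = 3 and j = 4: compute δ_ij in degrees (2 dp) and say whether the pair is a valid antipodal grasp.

δ = 150.89°, invalid

α = atan 0.75 = 36.87°;  2α = 73.74°
edge 3: e_3 = (+2.83, -2.06);  n_3 = (-0.5885, -0.8085)
edge 4: e_4 = (+1.89, -0.23);  n_4 = (-0.1208, -0.9927)
∠(n_3, n_4) = 29.11°
δ = |180° − 29.11°| = 150.89°
150.89° > 2α = 73.74°  →  invalid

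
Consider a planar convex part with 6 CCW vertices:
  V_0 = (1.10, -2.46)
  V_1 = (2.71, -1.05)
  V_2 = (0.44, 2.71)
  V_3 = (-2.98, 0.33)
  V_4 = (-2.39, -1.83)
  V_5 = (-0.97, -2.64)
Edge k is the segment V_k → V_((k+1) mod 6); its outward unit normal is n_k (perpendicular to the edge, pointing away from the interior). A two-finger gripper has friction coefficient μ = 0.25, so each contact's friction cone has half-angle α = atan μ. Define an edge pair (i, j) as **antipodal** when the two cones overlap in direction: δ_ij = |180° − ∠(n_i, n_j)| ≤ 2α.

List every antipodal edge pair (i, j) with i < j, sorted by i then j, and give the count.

α = atan 0.25 = 14.04°;  2α = 28.07°
n_0 = (+0.6588, -0.7523)
n_1 = (+0.8561, +0.5168)
n_2 = (-0.5712, +0.8208)
n_3 = (-0.9647, -0.2635)
n_4 = (-0.4955, -0.8686)
n_5 = (+0.0866, -0.9962)
  (0,1): δ = 100.09°  ·
  (0,2): δ = 6.38°  ✓
  (0,3): δ = 64.07°  ·
  (0,4): δ = 109.09°  ·
  (0,5): δ = 143.76°  ·
  (1,2): δ = 86.29°  ·
  (1,3): δ = 15.84°  ✓
  (1,4): δ = 29.18°  ·
  (1,5): δ = 63.85°  ·
  (2,3): δ = 109.56°  ·
  (2,4): δ = 64.54°  ·
  (2,5): δ = 29.86°  ·
  (3,4): δ = 134.98°  ·
  (3,5): δ = 100.31°  ·
  (4,5): δ = 145.33°  ·
antipodal pairs: 2

count = 2; pairs: (0,2), (1,3)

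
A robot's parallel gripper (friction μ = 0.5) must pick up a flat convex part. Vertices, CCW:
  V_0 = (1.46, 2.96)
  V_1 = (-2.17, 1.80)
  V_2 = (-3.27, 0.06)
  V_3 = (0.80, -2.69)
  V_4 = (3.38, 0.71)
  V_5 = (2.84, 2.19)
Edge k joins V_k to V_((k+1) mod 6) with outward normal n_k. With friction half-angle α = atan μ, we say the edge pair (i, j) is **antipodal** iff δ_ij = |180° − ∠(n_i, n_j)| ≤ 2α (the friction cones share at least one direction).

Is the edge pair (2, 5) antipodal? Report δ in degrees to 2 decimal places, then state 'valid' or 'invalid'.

δ = 4.89°, valid

α = atan 0.5 = 26.57°;  2α = 53.13°
edge 2: e_2 = (+4.07, -2.75);  n_2 = (-0.5599, -0.8286)
edge 5: e_5 = (-1.38, +0.77);  n_5 = (+0.4873, +0.8733)
∠(n_2, n_5) = 175.11°
δ = |180° − 175.11°| = 4.89°
4.89° ≤ 2α = 53.13°  →  valid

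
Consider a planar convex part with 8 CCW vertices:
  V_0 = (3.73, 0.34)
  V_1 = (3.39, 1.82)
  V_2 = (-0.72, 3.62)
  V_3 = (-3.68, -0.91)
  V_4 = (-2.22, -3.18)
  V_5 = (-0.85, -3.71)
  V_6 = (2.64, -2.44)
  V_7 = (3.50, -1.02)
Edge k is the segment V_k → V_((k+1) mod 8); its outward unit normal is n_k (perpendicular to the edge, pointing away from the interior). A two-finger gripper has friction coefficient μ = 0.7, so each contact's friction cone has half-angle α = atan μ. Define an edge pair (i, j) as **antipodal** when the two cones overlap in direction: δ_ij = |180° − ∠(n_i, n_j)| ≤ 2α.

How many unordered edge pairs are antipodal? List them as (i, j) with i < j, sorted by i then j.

α = atan 0.7 = 34.99°;  2α = 69.98°
n_0 = (+0.9746, +0.2239)
n_1 = (+0.4012, +0.9160)
n_2 = (-0.8371, +0.5470)
n_3 = (-0.8411, -0.5409)
n_4 = (-0.3608, -0.9326)
n_5 = (+0.3420, -0.9397)
n_6 = (+0.8554, -0.5180)
n_7 = (+0.9860, -0.1667)
  (0,1): δ = 126.59°  ·
  (0,2): δ = 46.10°  ✓
  (0,3): δ = 19.81°  ✓
  (0,4): δ = 55.91°  ✓
  (0,5): δ = 97.06°  ·
  (0,6): δ = 135.86°  ·
  (0,7): δ = 157.46°  ·
  (1,2): δ = 99.51°  ·
  (1,3): δ = 33.60°  ✓
  (1,4): δ = 2.50°  ✓
  (1,5): δ = 43.65°  ✓
  (1,6): δ = 82.45°  ·
  (1,7): δ = 104.05°  ·
  (2,3): δ = 114.09°  ·
  (2,4): δ = 77.99°  ·
  (2,5): δ = 36.84°  ✓
  (2,6): δ = 1.96°  ✓
  (2,7): δ = 23.56°  ✓
  (3,4): δ = 143.90°  ·
  (3,5): δ = 102.75°  ·
  (3,6): δ = 63.95°  ✓
  (3,7): δ = 42.35°  ✓
  (4,5): δ = 138.85°  ·
  (4,6): δ = 100.05°  ·
  (4,7): δ = 78.45°  ·
  (5,6): δ = 141.20°  ·
  (5,7): δ = 119.60°  ·
  (6,7): δ = 158.40°  ·
antipodal pairs: 11

count = 11; pairs: (0,2), (0,3), (0,4), (1,3), (1,4), (1,5), (2,5), (2,6), (2,7), (3,6), (3,7)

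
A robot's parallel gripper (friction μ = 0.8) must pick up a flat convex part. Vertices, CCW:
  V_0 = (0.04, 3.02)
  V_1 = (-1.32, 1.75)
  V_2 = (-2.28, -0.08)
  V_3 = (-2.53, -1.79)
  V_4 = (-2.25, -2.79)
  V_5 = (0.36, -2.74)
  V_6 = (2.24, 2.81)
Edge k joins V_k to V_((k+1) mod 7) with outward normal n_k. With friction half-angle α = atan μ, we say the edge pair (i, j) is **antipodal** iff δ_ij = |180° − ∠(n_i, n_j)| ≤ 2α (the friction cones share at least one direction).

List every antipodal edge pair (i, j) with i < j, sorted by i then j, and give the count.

count = 9; pairs: (0,4), (0,5), (1,4), (1,5), (2,5), (3,5), (3,6), (4,6), (5,6)

α = atan 0.8 = 38.66°;  2α = 77.32°
n_0 = (-0.6825, +0.7309)
n_1 = (-0.8855, +0.4645)
n_2 = (-0.9895, +0.1447)
n_3 = (-0.9630, -0.2696)
n_4 = (+0.0192, -0.9998)
n_5 = (+0.9471, -0.3208)
n_6 = (+0.0950, +0.9955)
  (0,1): δ = 160.72°  ·
  (0,2): δ = 141.36°  ·
  (0,3): δ = 117.40°  ·
  (0,4): δ = 41.94°  ✓
  (0,5): δ = 28.25°  ✓
  (0,6): δ = 131.51°  ·
  (1,2): δ = 160.64°  ·
  (1,3): δ = 136.68°  ·
  (1,4): δ = 61.22°  ✓
  (1,5): δ = 8.97°  ✓
  (1,6): δ = 112.23°  ·
  (2,3): δ = 156.04°  ·
  (2,4): δ = 80.58°  ·
  (2,5): δ = 10.40°  ✓
  (2,6): δ = 92.87°  ·
  (3,4): δ = 104.54°  ·
  (3,5): δ = 34.36°  ✓
  (3,6): δ = 68.91°  ✓
  (4,5): δ = 109.81°  ·
  (4,6): δ = 6.55°  ✓
  (5,6): δ = 76.74°  ✓
antipodal pairs: 9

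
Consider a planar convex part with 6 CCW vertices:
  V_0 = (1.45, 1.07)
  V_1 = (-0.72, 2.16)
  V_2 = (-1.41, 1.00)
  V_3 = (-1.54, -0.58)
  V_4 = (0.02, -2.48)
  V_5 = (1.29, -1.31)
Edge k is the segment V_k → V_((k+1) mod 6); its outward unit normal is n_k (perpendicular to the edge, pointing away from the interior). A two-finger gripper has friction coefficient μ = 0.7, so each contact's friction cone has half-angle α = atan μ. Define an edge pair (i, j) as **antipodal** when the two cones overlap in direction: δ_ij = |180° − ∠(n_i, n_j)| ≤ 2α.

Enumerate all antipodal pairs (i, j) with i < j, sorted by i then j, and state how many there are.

α = atan 0.7 = 34.99°;  2α = 69.98°
n_0 = (+0.4489, +0.8936)
n_1 = (-0.8594, +0.5112)
n_2 = (-0.9966, +0.0820)
n_3 = (-0.7729, -0.6346)
n_4 = (+0.6776, -0.7355)
n_5 = (+0.9977, -0.0671)
  (0,1): δ = 94.07°  ·
  (0,2): δ = 68.03°  ✓
  (0,3): δ = 23.94°  ✓
  (0,4): δ = 69.32°  ✓
  (0,5): δ = 112.82°  ·
  (1,2): δ = 153.96°  ·
  (1,3): δ = 109.87°  ·
  (1,4): δ = 16.60°  ✓
  (1,5): δ = 26.90°  ✓
  (2,3): δ = 135.91°  ·
  (2,4): δ = 42.64°  ✓
  (2,5): δ = 0.86°  ✓
  (3,4): δ = 86.73°  ·
  (3,5): δ = 43.23°  ✓
  (4,5): δ = 136.50°  ·
antipodal pairs: 8

count = 8; pairs: (0,2), (0,3), (0,4), (1,4), (1,5), (2,4), (2,5), (3,5)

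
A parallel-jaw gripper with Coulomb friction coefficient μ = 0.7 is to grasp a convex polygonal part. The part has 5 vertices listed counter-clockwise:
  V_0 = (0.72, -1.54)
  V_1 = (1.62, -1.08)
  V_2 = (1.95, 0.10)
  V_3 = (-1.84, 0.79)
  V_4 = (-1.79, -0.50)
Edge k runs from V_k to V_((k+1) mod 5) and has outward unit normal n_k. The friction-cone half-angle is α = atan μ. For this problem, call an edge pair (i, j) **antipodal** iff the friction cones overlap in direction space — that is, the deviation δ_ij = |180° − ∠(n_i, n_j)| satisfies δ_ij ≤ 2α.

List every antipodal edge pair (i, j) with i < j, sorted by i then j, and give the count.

count = 4; pairs: (0,2), (0,3), (1,3), (2,4)

α = atan 0.7 = 34.99°;  2α = 69.98°
n_0 = (+0.4551, -0.8904)
n_1 = (+0.9630, -0.2693)
n_2 = (+0.1791, +0.9838)
n_3 = (-0.9992, -0.0387)
n_4 = (-0.3828, -0.9238)
  (0,1): δ = 132.70°  ·
  (0,2): δ = 37.39°  ✓
  (0,3): δ = 65.15°  ✓
  (0,4): δ = 130.42°  ·
  (1,2): δ = 84.69°  ·
  (1,3): δ = 17.84°  ✓
  (1,4): δ = 83.12°  ·
  (2,3): δ = 77.46°  ·
  (2,4): δ = 12.19°  ✓
  (3,4): δ = 114.73°  ·
antipodal pairs: 4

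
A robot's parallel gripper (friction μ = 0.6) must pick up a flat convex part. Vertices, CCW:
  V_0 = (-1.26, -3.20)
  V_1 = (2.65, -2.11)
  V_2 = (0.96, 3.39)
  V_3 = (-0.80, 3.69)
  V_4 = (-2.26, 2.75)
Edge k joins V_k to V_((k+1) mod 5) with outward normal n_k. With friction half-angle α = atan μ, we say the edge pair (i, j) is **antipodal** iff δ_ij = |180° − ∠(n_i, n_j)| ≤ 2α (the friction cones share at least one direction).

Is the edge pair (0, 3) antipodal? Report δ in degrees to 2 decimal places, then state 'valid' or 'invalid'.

α = atan 0.6 = 30.96°;  2α = 61.93°
edge 0: e_0 = (+3.91, +1.09);  n_0 = (+0.2685, -0.9633)
edge 3: e_3 = (-1.46, -0.94);  n_3 = (-0.5413, +0.8408)
∠(n_0, n_3) = 162.80°
δ = |180° − 162.80°| = 17.20°
17.20° ≤ 2α = 61.93°  →  valid

δ = 17.20°, valid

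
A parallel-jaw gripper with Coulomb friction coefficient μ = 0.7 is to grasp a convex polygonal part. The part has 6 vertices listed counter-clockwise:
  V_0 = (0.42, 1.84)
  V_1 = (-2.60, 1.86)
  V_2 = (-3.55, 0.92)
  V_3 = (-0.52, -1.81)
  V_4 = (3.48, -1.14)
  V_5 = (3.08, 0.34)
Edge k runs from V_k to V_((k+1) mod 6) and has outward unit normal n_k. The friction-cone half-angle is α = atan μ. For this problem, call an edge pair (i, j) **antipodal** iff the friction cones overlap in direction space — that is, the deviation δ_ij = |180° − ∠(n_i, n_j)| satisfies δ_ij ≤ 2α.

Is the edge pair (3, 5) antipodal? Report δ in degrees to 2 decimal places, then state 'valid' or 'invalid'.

δ = 38.93°, valid

α = atan 0.7 = 34.99°;  2α = 69.98°
edge 3: e_3 = (+4.00, +0.67);  n_3 = (+0.1652, -0.9863)
edge 5: e_5 = (-2.66, +1.50);  n_5 = (+0.4912, +0.8711)
∠(n_3, n_5) = 141.07°
δ = |180° − 141.07°| = 38.93°
38.93° ≤ 2α = 69.98°  →  valid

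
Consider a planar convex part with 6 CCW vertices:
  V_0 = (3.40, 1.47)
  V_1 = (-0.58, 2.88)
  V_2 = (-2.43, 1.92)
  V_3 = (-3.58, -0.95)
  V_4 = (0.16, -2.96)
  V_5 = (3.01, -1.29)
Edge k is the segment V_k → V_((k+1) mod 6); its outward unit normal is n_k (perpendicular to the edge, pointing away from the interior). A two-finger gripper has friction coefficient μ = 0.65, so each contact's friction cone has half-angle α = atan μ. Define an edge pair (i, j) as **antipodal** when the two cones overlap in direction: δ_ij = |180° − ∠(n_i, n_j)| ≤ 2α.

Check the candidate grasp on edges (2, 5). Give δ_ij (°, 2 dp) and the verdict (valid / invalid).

δ = 13.79°, valid

α = atan 0.65 = 33.02°;  2α = 66.05°
edge 2: e_2 = (-1.15, -2.87);  n_2 = (-0.9283, +0.3719)
edge 5: e_5 = (+0.39, +2.76);  n_5 = (+0.9902, -0.1399)
∠(n_2, n_5) = 166.21°
δ = |180° − 166.21°| = 13.79°
13.79° ≤ 2α = 66.05°  →  valid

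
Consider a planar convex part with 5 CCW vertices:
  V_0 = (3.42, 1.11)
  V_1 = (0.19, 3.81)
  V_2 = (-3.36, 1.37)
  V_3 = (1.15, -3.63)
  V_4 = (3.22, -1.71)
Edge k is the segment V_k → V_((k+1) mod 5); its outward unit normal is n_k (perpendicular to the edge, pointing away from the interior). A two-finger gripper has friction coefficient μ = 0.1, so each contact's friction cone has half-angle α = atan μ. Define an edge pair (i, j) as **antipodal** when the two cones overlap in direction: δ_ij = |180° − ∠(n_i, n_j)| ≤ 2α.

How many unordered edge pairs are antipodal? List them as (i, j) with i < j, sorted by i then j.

α = atan 0.1 = 5.71°;  2α = 11.42°
n_0 = (+0.6414, +0.7672)
n_1 = (-0.5664, +0.8241)
n_2 = (-0.7426, -0.6698)
n_3 = (+0.6800, -0.7332)
n_4 = (+0.9975, -0.0707)
  (0,1): δ = 105.61°  ·
  (0,2): δ = 8.06°  ✓
  (0,3): δ = 82.74°  ·
  (0,4): δ = 125.84°  ·
  (1,2): δ = 82.45°  ·
  (1,3): δ = 8.35°  ✓
  (1,4): δ = 51.44°  ·
  (2,3): δ = 89.20°  ·
  (2,4): δ = 46.11°  ·
  (3,4): δ = 136.90°  ·
antipodal pairs: 2

count = 2; pairs: (0,2), (1,3)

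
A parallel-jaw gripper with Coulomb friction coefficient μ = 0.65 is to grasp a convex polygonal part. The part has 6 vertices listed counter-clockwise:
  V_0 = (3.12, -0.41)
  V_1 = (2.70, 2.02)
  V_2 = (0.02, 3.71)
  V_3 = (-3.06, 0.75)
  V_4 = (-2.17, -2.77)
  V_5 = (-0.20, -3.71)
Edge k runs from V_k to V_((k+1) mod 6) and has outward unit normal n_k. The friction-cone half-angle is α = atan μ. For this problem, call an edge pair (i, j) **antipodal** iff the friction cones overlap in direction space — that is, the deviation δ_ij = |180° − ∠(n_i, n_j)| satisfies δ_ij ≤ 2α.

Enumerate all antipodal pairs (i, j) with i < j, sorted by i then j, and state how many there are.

α = atan 0.65 = 33.02°;  2α = 66.05°
n_0 = (+0.9854, +0.1703)
n_1 = (+0.5334, +0.8459)
n_2 = (-0.6929, +0.7210)
n_3 = (-0.9695, -0.2451)
n_4 = (-0.4306, -0.9025)
n_5 = (+0.7050, -0.7092)
  (0,1): δ = 132.04°  ·
  (0,2): δ = 55.94°  ✓
  (0,3): δ = 4.38°  ✓
  (0,4): δ = 54.69°  ✓
  (0,5): δ = 125.02°  ·
  (1,2): δ = 103.90°  ·
  (1,3): δ = 43.58°  ✓
  (1,4): δ = 6.73°  ✓
  (1,5): δ = 77.06°  ·
  (2,3): δ = 119.67°  ·
  (2,4): δ = 69.37°  ·
  (2,5): δ = 0.97°  ✓
  (3,4): δ = 129.70°  ·
  (3,5): δ = 59.36°  ✓
  (4,5): δ = 109.66°  ·
antipodal pairs: 7

count = 7; pairs: (0,2), (0,3), (0,4), (1,3), (1,4), (2,5), (3,5)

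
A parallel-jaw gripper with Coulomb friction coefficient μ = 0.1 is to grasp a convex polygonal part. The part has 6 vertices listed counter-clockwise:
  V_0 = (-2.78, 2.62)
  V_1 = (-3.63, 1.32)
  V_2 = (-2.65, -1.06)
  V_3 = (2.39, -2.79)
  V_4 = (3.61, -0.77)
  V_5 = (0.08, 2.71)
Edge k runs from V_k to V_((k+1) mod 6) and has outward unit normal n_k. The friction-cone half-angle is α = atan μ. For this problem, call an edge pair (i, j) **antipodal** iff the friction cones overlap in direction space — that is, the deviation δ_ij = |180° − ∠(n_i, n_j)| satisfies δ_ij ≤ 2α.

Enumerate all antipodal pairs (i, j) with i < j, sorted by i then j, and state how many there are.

α = atan 0.1 = 5.71°;  2α = 11.42°
n_0 = (-0.8370, +0.5472)
n_1 = (-0.9247, -0.3807)
n_2 = (-0.3247, -0.9458)
n_3 = (+0.8560, -0.5170)
n_4 = (+0.7020, +0.7121)
n_5 = (-0.0315, +0.9995)
  (0,1): δ = 124.44°  ·
  (0,2): δ = 75.77°  ·
  (0,3): δ = 2.05°  ✓
  (0,4): δ = 78.59°  ·
  (0,5): δ = 124.98°  ·
  (1,2): δ = 131.33°  ·
  (1,3): δ = 53.51°  ·
  (1,4): δ = 23.03°  ·
  (1,5): δ = 69.42°  ·
  (2,3): δ = 102.19°  ·
  (2,4): δ = 25.65°  ·
  (2,5): δ = 20.75°  ·
  (3,4): δ = 103.46°  ·
  (3,5): δ = 57.07°  ·
  (4,5): δ = 133.61°  ·
antipodal pairs: 1

count = 1; pairs: (0,3)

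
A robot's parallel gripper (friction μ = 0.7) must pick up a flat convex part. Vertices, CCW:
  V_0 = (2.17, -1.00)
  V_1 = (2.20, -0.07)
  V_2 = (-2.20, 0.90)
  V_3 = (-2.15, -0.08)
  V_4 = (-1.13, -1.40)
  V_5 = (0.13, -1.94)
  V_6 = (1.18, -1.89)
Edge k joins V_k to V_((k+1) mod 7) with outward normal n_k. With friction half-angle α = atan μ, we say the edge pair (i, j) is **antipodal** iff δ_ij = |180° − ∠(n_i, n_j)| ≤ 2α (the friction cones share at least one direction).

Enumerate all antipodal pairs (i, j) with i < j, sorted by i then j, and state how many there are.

count = 8; pairs: (0,2), (0,3), (0,4), (1,3), (1,4), (1,5), (1,6), (2,6)

α = atan 0.7 = 34.99°;  2α = 69.98°
n_0 = (+0.9995, -0.0322)
n_1 = (+0.2153, +0.9766)
n_2 = (-0.9987, -0.0510)
n_3 = (-0.7913, -0.6114)
n_4 = (-0.3939, -0.9191)
n_5 = (+0.0476, -0.9989)
n_6 = (+0.6685, -0.7437)
  (0,1): δ = 100.58°  ·
  (0,2): δ = 4.77°  ✓
  (0,3): δ = 39.54°  ✓
  (0,4): δ = 68.65°  ✓
  (0,5): δ = 94.57°  ·
  (0,6): δ = 133.80°  ·
  (1,2): δ = 74.65°  ·
  (1,3): δ = 39.87°  ✓
  (1,4): δ = 10.77°  ✓
  (1,5): δ = 15.16°  ✓
  (1,6): δ = 54.39°  ✓
  (2,3): δ = 145.23°  ·
  (2,4): δ = 116.12°  ·
  (2,5): δ = 90.19°  ·
  (2,6): δ = 50.97°  ✓
  (3,4): δ = 150.89°  ·
  (3,5): δ = 124.97°  ·
  (3,6): δ = 85.74°  ·
  (4,5): δ = 154.08°  ·
  (4,6): δ = 114.85°  ·
  (5,6): δ = 140.77°  ·
antipodal pairs: 8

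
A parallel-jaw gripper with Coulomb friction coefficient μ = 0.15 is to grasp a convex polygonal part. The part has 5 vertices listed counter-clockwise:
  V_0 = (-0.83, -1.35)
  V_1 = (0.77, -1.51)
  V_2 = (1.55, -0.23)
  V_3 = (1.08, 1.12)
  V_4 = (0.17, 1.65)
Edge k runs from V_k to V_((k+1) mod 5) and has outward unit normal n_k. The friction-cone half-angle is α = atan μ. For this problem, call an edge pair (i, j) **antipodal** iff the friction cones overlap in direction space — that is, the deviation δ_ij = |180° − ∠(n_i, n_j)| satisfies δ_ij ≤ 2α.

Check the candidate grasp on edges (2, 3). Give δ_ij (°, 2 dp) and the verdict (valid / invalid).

δ = 139.41°, invalid

α = atan 0.15 = 8.53°;  2α = 17.06°
edge 2: e_2 = (-0.47, +1.35);  n_2 = (+0.9444, +0.3288)
edge 3: e_3 = (-0.91, +0.53);  n_3 = (+0.5033, +0.8641)
∠(n_2, n_3) = 40.59°
δ = |180° − 40.59°| = 139.41°
139.41° > 2α = 17.06°  →  invalid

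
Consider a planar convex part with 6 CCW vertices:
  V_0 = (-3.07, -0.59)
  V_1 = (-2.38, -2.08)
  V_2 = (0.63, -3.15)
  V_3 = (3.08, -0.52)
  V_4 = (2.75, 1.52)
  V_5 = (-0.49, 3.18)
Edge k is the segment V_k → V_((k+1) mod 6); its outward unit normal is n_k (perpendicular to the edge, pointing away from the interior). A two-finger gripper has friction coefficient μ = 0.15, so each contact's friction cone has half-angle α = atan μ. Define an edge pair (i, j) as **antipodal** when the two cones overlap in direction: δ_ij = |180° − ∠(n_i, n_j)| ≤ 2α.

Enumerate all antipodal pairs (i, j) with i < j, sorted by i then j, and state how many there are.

count = 3; pairs: (0,3), (1,4), (2,5)

α = atan 0.15 = 8.53°;  2α = 17.06°
n_0 = (-0.9074, -0.4202)
n_1 = (-0.3349, -0.9422)
n_2 = (+0.7317, -0.6816)
n_3 = (+0.9872, +0.1597)
n_4 = (+0.4560, +0.8900)
n_5 = (-0.8253, +0.5648)
  (0,1): δ = 134.42°  ·
  (0,2): δ = 67.82°  ·
  (0,3): δ = 15.66°  ✓
  (0,4): δ = 38.02°  ·
  (0,5): δ = 120.77°  ·
  (1,2): δ = 113.40°  ·
  (1,3): δ = 61.24°  ·
  (1,4): δ = 7.56°  ✓
  (1,5): δ = 75.18°  ·
  (2,3): δ = 127.84°  ·
  (2,4): δ = 74.16°  ·
  (2,5): δ = 8.58°  ✓
  (3,4): δ = 126.32°  ·
  (3,5): δ = 43.57°  ·
  (4,5): δ = 97.26°  ·
antipodal pairs: 3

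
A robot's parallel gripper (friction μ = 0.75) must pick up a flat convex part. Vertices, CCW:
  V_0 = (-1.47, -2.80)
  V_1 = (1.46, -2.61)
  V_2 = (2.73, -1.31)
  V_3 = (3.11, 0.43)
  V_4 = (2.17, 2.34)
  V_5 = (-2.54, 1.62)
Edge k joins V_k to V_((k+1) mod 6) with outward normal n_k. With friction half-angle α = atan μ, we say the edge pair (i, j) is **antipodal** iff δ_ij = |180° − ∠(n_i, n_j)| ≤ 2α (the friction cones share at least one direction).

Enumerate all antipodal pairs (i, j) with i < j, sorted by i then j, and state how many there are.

count = 7; pairs: (0,3), (0,4), (1,4), (1,5), (2,4), (2,5), (3,5)

α = atan 0.75 = 36.87°;  2α = 73.74°
n_0 = (+0.0647, -0.9979)
n_1 = (+0.7153, -0.6988)
n_2 = (+0.9770, -0.2134)
n_3 = (+0.8972, +0.4416)
n_4 = (-0.1511, +0.9885)
n_5 = (-0.9719, -0.2353)
  (0,1): δ = 138.04°  ·
  (0,2): δ = 106.03°  ·
  (0,3): δ = 67.51°  ✓
  (0,4): δ = 4.98°  ✓
  (0,5): δ = 99.90°  ·
  (1,2): δ = 147.99°  ·
  (1,3): δ = 109.46°  ·
  (1,4): δ = 36.98°  ✓
  (1,5): δ = 57.94°  ✓
  (2,3): δ = 141.48°  ·
  (2,4): δ = 68.99°  ✓
  (2,5): δ = 25.93°  ✓
  (3,4): δ = 107.51°  ·
  (3,5): δ = 12.60°  ✓
  (4,5): δ = 85.08°  ·
antipodal pairs: 7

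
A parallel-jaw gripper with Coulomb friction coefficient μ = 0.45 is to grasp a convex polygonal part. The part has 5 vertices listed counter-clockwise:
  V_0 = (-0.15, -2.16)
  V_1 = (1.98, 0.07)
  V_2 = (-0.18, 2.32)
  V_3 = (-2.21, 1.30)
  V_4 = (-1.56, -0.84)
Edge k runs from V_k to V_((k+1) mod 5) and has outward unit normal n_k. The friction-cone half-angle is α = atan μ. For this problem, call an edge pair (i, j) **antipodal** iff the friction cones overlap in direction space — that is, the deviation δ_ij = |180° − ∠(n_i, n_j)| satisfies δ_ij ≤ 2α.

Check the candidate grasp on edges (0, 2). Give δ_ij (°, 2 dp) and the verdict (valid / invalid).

α = atan 0.45 = 24.23°;  2α = 48.46°
edge 0: e_0 = (+2.13, +2.23);  n_0 = (+0.7231, -0.6907)
edge 2: e_2 = (-2.03, -1.02);  n_2 = (-0.4490, +0.8935)
∠(n_0, n_2) = 160.36°
δ = |180° − 160.36°| = 19.64°
19.64° ≤ 2α = 48.46°  →  valid

δ = 19.64°, valid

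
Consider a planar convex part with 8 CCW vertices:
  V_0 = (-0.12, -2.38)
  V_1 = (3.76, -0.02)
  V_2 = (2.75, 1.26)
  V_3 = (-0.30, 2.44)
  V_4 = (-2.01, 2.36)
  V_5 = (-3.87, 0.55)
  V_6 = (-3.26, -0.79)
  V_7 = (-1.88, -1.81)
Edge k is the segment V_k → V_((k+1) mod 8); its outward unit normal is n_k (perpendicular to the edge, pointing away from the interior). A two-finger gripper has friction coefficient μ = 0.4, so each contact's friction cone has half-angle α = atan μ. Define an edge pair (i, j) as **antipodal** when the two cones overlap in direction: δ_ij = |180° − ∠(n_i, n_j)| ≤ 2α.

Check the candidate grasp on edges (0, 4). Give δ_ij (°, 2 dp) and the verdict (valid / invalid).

α = atan 0.4 = 21.80°;  2α = 43.60°
edge 0: e_0 = (+3.88, +2.36);  n_0 = (+0.5197, -0.8544)
edge 4: e_4 = (-1.86, -1.81);  n_4 = (-0.6974, +0.7167)
∠(n_0, n_4) = 167.09°
δ = |180° − 167.09°| = 12.91°
12.91° ≤ 2α = 43.60°  →  valid

δ = 12.91°, valid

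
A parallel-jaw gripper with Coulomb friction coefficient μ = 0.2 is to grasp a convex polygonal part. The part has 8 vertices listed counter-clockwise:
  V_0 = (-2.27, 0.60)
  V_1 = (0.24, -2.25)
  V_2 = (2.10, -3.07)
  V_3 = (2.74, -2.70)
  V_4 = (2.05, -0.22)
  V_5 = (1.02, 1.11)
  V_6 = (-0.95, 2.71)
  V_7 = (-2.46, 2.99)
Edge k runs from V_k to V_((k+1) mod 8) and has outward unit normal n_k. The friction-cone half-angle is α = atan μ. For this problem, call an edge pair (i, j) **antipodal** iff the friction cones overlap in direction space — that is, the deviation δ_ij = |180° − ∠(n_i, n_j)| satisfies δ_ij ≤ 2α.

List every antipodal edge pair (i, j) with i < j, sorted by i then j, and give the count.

α = atan 0.2 = 11.31°;  2α = 22.62°
n_0 = (-0.7505, -0.6609)
n_1 = (-0.4034, -0.9150)
n_2 = (+0.5005, -0.8657)
n_3 = (+0.9634, +0.2680)
n_4 = (+0.7906, +0.6123)
n_5 = (+0.6304, +0.7762)
n_6 = (+0.1823, +0.9832)
n_7 = (-0.9969, -0.0792)
  (0,1): δ = 155.16°  ·
  (0,2): δ = 101.34°  ·
  (0,3): δ = 25.82°  ·
  (0,4): δ = 3.61°  ✓
  (0,5): δ = 9.55°  ✓
  (0,6): δ = 38.12°  ·
  (0,7): δ = 143.17°  ·
  (1,2): δ = 126.18°  ·
  (1,3): δ = 50.66°  ·
  (1,4): δ = 28.45°  ·
  (1,5): δ = 15.29°  ✓
  (1,6): δ = 13.29°  ✓
  (1,7): δ = 118.34°  ·
  (2,3): δ = 104.49°  ·
  (2,4): δ = 82.28°  ·
  (2,5): δ = 69.12°  ·
  (2,6): δ = 40.54°  ·
  (2,7): δ = 64.51°  ·
  (3,4): δ = 157.79°  ·
  (3,5): δ = 144.63°  ·
  (3,6): δ = 116.05°  ·
  (3,7): δ = 11.00°  ✓
  (4,5): δ = 166.84°  ·
  (4,6): δ = 138.26°  ·
  (4,7): δ = 33.21°  ·
  (5,6): δ = 151.42°  ·
  (5,7): δ = 46.37°  ·
  (6,7): δ = 74.95°  ·
antipodal pairs: 5

count = 5; pairs: (0,4), (0,5), (1,5), (1,6), (3,7)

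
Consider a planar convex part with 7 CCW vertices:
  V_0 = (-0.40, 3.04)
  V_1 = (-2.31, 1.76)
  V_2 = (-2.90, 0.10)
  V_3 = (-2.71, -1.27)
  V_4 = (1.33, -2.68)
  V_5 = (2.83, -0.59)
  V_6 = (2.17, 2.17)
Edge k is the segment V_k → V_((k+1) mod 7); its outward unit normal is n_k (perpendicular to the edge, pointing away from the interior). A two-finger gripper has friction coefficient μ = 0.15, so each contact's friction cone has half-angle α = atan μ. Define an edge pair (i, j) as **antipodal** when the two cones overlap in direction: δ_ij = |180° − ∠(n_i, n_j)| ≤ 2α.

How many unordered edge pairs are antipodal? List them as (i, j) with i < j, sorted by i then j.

α = atan 0.15 = 8.53°;  2α = 17.06°
n_0 = (-0.5567, +0.8307)
n_1 = (-0.9423, +0.3349)
n_2 = (-0.9905, -0.1374)
n_3 = (-0.3295, -0.9441)
n_4 = (+0.8124, -0.5831)
n_5 = (+0.9726, +0.2326)
n_6 = (+0.3206, +0.9472)
  (0,1): δ = 143.39°  ·
  (0,2): δ = 115.93°  ·
  (0,3): δ = 53.07°  ·
  (0,4): δ = 20.50°  ·
  (0,5): δ = 69.62°  ·
  (0,6): δ = 127.47°  ·
  (1,2): δ = 152.54°  ·
  (1,3): δ = 89.67°  ·
  (1,4): δ = 16.10°  ✓
  (1,5): δ = 33.01°  ·
  (1,6): δ = 90.86°  ·
  (2,3): δ = 117.14°  ·
  (2,4): δ = 43.56°  ·
  (2,5): δ = 5.55°  ✓
  (2,6): δ = 63.40°  ·
  (3,4): δ = 106.43°  ·
  (3,5): δ = 57.31°  ·
  (3,6): δ = 0.54°  ✓
  (4,5): δ = 130.88°  ·
  (4,6): δ = 73.03°  ·
  (5,6): δ = 122.15°  ·
antipodal pairs: 3

count = 3; pairs: (1,4), (2,5), (3,6)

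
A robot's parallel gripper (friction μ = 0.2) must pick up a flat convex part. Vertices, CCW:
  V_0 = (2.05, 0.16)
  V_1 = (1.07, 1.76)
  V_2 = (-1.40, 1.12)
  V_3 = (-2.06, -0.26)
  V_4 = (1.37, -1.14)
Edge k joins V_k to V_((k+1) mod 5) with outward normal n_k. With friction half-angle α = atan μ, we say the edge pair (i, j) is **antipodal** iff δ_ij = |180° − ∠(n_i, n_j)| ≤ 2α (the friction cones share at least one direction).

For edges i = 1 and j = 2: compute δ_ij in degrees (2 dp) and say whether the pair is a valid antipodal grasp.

δ = 130.09°, invalid

α = atan 0.2 = 11.31°;  2α = 22.62°
edge 1: e_1 = (-2.47, -0.64);  n_1 = (-0.2508, +0.9680)
edge 2: e_2 = (-0.66, -1.38);  n_2 = (-0.9021, +0.4315)
∠(n_1, n_2) = 49.91°
δ = |180° − 49.91°| = 130.09°
130.09° > 2α = 22.62°  →  invalid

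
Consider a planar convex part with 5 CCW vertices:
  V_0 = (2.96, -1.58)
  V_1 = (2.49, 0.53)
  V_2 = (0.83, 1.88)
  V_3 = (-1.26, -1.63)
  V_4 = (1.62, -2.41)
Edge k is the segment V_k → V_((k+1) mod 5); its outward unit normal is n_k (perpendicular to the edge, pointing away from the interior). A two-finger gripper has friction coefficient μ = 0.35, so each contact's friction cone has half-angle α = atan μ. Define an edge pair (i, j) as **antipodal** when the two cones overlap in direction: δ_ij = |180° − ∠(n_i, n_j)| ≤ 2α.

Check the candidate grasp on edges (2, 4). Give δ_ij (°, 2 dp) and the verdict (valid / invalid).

δ = 27.45°, valid

α = atan 0.35 = 19.29°;  2α = 38.58°
edge 2: e_2 = (-2.09, -3.51);  n_2 = (-0.8592, +0.5116)
edge 4: e_4 = (+1.34, +0.83);  n_4 = (+0.5266, -0.8501)
∠(n_2, n_4) = 152.55°
δ = |180° − 152.55°| = 27.45°
27.45° ≤ 2α = 38.58°  →  valid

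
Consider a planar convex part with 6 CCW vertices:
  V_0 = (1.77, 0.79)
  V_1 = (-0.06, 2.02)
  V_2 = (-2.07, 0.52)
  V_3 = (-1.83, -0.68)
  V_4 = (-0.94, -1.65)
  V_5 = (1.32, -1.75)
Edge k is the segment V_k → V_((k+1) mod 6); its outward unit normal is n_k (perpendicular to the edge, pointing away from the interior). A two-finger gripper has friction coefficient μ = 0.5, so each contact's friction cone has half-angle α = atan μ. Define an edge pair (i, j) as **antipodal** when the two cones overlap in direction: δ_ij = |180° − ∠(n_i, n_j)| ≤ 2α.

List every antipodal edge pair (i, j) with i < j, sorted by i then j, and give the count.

α = atan 0.5 = 26.57°;  2α = 53.13°
n_0 = (+0.5578, +0.8300)
n_1 = (-0.5981, +0.8014)
n_2 = (-0.9806, -0.1961)
n_3 = (-0.7368, -0.6761)
n_4 = (-0.0442, -0.9990)
n_5 = (+0.9847, -0.1744)
  (0,1): δ = 109.36°  ·
  (0,2): δ = 44.78°  ✓
  (0,3): δ = 13.56°  ✓
  (0,4): δ = 31.37°  ✓
  (0,5): δ = 113.86°  ·
  (1,2): δ = 115.42°  ·
  (1,3): δ = 84.20°  ·
  (1,4): δ = 39.27°  ✓
  (1,5): δ = 43.22°  ✓
  (2,3): δ = 148.77°  ·
  (2,4): δ = 103.84°  ·
  (2,5): δ = 21.36°  ✓
  (3,4): δ = 135.07°  ·
  (3,5): δ = 52.58°  ✓
  (4,5): δ = 97.51°  ·
antipodal pairs: 7

count = 7; pairs: (0,2), (0,3), (0,4), (1,4), (1,5), (2,5), (3,5)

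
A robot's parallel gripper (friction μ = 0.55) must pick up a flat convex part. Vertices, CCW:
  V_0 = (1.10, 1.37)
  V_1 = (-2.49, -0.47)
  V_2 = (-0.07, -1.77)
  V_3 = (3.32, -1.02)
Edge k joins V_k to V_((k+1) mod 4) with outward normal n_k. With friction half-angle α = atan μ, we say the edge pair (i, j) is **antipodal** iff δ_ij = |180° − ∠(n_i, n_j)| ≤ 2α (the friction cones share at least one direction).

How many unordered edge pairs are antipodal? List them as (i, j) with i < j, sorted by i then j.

count = 3; pairs: (0,1), (0,2), (1,3)

α = atan 0.55 = 28.81°;  2α = 57.62°
n_0 = (-0.4561, +0.8899)
n_1 = (-0.4732, -0.8809)
n_2 = (+0.2160, -0.9764)
n_3 = (+0.7327, +0.6806)
  (0,1): δ = 55.38°  ✓
  (0,2): δ = 14.66°  ✓
  (0,3): δ = 105.75°  ·
  (1,2): δ = 139.28°  ·
  (1,3): δ = 18.87°  ✓
  (2,3): δ = 59.59°  ·
antipodal pairs: 3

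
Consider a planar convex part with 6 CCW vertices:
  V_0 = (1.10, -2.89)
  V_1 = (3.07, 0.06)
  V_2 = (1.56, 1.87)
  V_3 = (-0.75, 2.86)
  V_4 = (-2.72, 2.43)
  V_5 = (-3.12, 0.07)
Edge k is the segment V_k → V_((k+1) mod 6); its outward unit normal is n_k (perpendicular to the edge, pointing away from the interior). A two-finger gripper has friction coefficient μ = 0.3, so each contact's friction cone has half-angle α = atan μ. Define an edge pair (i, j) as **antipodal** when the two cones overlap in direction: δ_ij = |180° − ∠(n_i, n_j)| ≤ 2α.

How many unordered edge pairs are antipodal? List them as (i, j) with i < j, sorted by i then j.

count = 3; pairs: (0,4), (1,5), (2,5)

α = atan 0.3 = 16.70°;  2α = 33.40°
n_0 = (+0.8316, -0.5554)
n_1 = (+0.7679, +0.6406)
n_2 = (+0.3939, +0.9191)
n_3 = (-0.2133, +0.9770)
n_4 = (-0.9859, +0.1671)
n_5 = (-0.5742, -0.8187)
  (0,1): δ = 106.43°  ·
  (0,2): δ = 79.46°  ·
  (0,3): δ = 43.95°  ·
  (0,4): δ = 24.12°  ✓
  (0,5): δ = 88.69°  ·
  (1,2): δ = 153.04°  ·
  (1,3): δ = 117.52°  ·
  (1,4): δ = 49.46°  ·
  (1,5): δ = 15.12°  ✓
  (2,3): δ = 144.49°  ·
  (2,4): δ = 76.42°  ·
  (2,5): δ = 11.85°  ✓
  (3,4): δ = 111.93°  ·
  (3,5): δ = 47.36°  ·
  (4,5): δ = 115.43°  ·
antipodal pairs: 3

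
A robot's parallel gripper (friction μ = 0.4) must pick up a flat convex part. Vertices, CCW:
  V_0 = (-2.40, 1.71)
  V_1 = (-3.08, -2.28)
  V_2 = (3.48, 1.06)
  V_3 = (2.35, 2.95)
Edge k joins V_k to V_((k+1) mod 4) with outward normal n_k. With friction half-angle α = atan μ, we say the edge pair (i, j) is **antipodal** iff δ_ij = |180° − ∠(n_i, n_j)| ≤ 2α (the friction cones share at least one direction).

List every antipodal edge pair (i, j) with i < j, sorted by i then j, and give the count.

count = 2; pairs: (0,2), (1,3)

α = atan 0.4 = 21.80°;  2α = 43.60°
n_0 = (-0.9858, +0.1680)
n_1 = (+0.4537, -0.8911)
n_2 = (+0.8583, +0.5132)
n_3 = (-0.2526, +0.9676)
  (0,1): δ = 53.35°  ·
  (0,2): δ = 40.55°  ✓
  (0,3): δ = 114.30°  ·
  (1,2): δ = 86.11°  ·
  (1,3): δ = 12.35°  ✓
  (2,3): δ = 106.24°  ·
antipodal pairs: 2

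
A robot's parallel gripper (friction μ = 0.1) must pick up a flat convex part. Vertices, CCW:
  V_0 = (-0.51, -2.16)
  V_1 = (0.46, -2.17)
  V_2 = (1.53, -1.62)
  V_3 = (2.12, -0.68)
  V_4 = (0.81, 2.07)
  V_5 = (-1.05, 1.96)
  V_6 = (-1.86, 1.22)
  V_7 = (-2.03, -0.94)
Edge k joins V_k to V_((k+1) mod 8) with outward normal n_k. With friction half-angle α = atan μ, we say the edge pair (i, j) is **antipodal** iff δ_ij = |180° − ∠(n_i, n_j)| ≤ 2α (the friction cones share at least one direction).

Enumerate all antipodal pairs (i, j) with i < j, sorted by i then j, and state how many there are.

count = 1; pairs: (0,4)

α = atan 0.1 = 5.71°;  2α = 11.42°
n_0 = (-0.0103, -0.9999)
n_1 = (+0.4572, -0.8894)
n_2 = (+0.8470, -0.5316)
n_3 = (+0.9028, +0.4301)
n_4 = (-0.0590, +0.9983)
n_5 = (-0.6745, +0.7383)
n_6 = (-0.9969, +0.0785)
n_7 = (-0.6259, -0.7799)
  (0,1): δ = 152.21°  ·
  (0,2): δ = 121.52°  ·
  (0,3): δ = 63.94°  ·
  (0,4): δ = 3.98°  ✓
  (0,5): δ = 43.00°  ·
  (0,6): δ = 86.09°  ·
  (0,7): δ = 141.84°  ·
  (1,2): δ = 149.32°  ·
  (1,3): δ = 91.73°  ·
  (1,4): δ = 23.82°  ·
  (1,5): δ = 15.21°  ·
  (1,6): δ = 58.30°  ·
  (1,7): δ = 114.04°  ·
  (2,3): δ = 122.41°  ·
  (2,4): δ = 54.50°  ·
  (2,5): δ = 15.47°  ·
  (2,6): δ = 27.61°  ·
  (2,7): δ = 83.36°  ·
  (3,4): δ = 112.09°  ·
  (3,5): δ = 73.06°  ·
  (3,6): δ = 29.97°  ·
  (3,7): δ = 25.78°  ·
  (4,5): δ = 140.97°  ·
  (4,6): δ = 97.88°  ·
  (4,7): δ = 42.14°  ·
  (5,6): δ = 136.91°  ·
  (5,7): δ = 81.17°  ·
  (6,7): δ = 124.25°  ·
antipodal pairs: 1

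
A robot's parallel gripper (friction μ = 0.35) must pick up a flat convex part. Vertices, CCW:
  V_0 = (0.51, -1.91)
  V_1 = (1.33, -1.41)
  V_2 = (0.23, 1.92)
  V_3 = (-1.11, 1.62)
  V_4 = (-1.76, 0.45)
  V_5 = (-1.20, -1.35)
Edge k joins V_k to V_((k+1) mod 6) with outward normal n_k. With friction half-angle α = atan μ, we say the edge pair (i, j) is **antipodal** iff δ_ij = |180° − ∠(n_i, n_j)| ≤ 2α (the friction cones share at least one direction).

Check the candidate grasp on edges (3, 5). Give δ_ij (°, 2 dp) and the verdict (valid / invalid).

δ = 79.08°, invalid

α = atan 0.35 = 19.29°;  2α = 38.58°
edge 3: e_3 = (-0.65, -1.17);  n_3 = (-0.8742, +0.4856)
edge 5: e_5 = (+1.71, -0.56);  n_5 = (-0.3112, -0.9503)
∠(n_3, n_5) = 100.92°
δ = |180° − 100.92°| = 79.08°
79.08° > 2α = 38.58°  →  invalid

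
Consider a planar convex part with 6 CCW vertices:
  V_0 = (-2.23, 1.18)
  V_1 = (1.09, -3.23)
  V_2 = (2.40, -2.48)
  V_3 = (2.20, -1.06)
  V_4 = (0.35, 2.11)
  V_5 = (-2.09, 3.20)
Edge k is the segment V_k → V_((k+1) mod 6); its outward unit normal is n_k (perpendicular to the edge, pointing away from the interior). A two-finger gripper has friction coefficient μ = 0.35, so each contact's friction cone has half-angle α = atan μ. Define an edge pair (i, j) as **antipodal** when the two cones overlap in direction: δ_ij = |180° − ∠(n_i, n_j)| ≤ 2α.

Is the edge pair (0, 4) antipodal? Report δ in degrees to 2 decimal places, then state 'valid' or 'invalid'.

α = atan 0.35 = 19.29°;  2α = 38.58°
edge 0: e_0 = (+3.32, -4.41);  n_0 = (-0.7989, -0.6014)
edge 4: e_4 = (-2.44, +1.09);  n_4 = (+0.4079, +0.9130)
∠(n_0, n_4) = 151.05°
δ = |180° − 151.05°| = 28.95°
28.95° ≤ 2α = 38.58°  →  valid

δ = 28.95°, valid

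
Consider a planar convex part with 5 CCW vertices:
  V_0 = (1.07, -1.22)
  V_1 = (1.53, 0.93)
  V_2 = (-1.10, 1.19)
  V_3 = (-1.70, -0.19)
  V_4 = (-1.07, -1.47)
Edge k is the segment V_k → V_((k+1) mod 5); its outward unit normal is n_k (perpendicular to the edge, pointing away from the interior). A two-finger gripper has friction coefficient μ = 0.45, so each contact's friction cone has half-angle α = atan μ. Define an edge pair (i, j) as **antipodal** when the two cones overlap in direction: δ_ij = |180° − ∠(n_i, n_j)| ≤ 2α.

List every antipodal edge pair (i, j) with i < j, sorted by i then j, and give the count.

α = atan 0.45 = 24.23°;  2α = 48.46°
n_0 = (+0.9779, -0.2092)
n_1 = (+0.0984, +0.9951)
n_2 = (-0.9171, +0.3987)
n_3 = (-0.8972, -0.4416)
n_4 = (+0.1160, -0.9932)
  (0,1): δ = 83.57°  ·
  (0,2): δ = 11.42°  ✓
  (0,3): δ = 38.28°  ✓
  (0,4): δ = 108.74°  ·
  (1,2): δ = 107.85°  ·
  (1,3): δ = 58.15°  ·
  (1,4): δ = 12.31°  ✓
  (2,3): δ = 130.30°  ·
  (2,4): δ = 59.84°  ·
  (3,4): δ = 109.54°  ·
antipodal pairs: 3

count = 3; pairs: (0,2), (0,3), (1,4)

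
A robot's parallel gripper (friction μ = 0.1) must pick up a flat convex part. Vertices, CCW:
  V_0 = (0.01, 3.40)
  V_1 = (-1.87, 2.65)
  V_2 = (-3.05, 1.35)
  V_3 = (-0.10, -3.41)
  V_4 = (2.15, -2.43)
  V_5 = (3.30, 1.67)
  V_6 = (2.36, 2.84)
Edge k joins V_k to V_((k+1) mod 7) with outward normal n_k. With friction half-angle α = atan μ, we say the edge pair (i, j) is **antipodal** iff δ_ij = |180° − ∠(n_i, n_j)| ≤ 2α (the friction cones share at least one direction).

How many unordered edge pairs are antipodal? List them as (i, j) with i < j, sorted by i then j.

count = 2; pairs: (0,3), (2,5)

α = atan 0.1 = 5.71°;  2α = 11.42°
n_0 = (-0.3705, +0.9288)
n_1 = (-0.7405, +0.6721)
n_2 = (-0.8500, -0.5268)
n_3 = (+0.3993, -0.9168)
n_4 = (+0.9628, -0.2701)
n_5 = (+0.7796, +0.6263)
n_6 = (+0.2318, +0.9728)
  (0,1): δ = 153.98°  ·
  (0,2): δ = 79.96°  ·
  (0,3): δ = 1.79°  ✓
  (0,4): δ = 52.58°  ·
  (0,5): δ = 107.03°  ·
  (0,6): δ = 144.85°  ·
  (1,2): δ = 105.98°  ·
  (1,3): δ = 24.23°  ·
  (1,4): δ = 26.56°  ·
  (1,5): δ = 81.01°  ·
  (1,6): δ = 118.83°  ·
  (2,3): δ = 98.25°  ·
  (2,4): δ = 47.46°  ·
  (2,5): δ = 6.99°  ✓
  (2,6): δ = 44.81°  ·
  (3,4): δ = 129.20°  ·
  (3,5): δ = 74.76°  ·
  (3,6): δ = 36.94°  ·
  (4,5): δ = 125.55°  ·
  (4,6): δ = 87.74°  ·
  (5,6): δ = 142.18°  ·
antipodal pairs: 2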